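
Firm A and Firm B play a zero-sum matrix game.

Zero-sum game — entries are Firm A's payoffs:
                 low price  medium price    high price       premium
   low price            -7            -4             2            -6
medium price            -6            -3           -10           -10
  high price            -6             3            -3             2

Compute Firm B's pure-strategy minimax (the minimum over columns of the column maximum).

The worst case (largest entry) in each column is low price: -6, medium price: 3, high price: 2, premium: 2.
The best (smallest) of these is -6.

-6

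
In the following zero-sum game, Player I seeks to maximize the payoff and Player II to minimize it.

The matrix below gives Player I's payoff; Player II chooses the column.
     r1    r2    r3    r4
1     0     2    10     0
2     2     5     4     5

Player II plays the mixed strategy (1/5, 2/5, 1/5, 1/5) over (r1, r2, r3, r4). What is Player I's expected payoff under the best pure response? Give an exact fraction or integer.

21/5

1: (0)·(1/5) + (2)·(2/5) + (10)·(1/5) + (0)·(1/5) = 14/5.
2: (2)·(1/5) + (5)·(2/5) + (4)·(1/5) + (5)·(1/5) = 21/5.
The best pure response is 2 with expected payoff 21/5.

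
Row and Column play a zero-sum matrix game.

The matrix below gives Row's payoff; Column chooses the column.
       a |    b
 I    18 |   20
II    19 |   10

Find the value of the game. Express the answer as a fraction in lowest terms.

200/11

Row minima are 18 and 10, so Row's maximin is 18; column maxima are 19 and 20, so Column's minimax is 19. These differ, so the equilibrium is in mixed strategies.
Let Row play I with probability p. Column is indifferent when 18p + 19(1−p) = 20p + 10(1−p), giving p = 9/11.
Let Column play a with probability q. Row is indifferent when 18q + 20(1−q) = 19q + 10(1−q), giving q = 10/11.
The value is 18·(10/11) + (20)·(1/11) = 200/11.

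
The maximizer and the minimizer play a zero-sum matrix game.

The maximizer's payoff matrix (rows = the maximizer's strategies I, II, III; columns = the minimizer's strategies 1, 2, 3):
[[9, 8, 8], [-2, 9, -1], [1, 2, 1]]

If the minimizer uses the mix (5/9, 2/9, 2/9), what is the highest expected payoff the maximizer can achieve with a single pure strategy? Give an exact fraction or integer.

I: (9)·(5/9) + (8)·(2/9) + (8)·(2/9) = 77/9.
II: (-2)·(5/9) + (9)·(2/9) + (-1)·(2/9) = 2/3.
III: (1)·(5/9) + (2)·(2/9) + (1)·(2/9) = 11/9.
The best pure response is I with expected payoff 77/9.

77/9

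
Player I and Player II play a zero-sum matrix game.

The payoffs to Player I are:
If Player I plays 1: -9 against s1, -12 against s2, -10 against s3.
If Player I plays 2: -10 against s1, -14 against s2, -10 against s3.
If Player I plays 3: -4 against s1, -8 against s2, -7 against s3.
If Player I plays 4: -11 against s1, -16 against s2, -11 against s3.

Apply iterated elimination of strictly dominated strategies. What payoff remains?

Row 4 is strictly dominated by row 1 (-9>-11, -12>-16, -10>-11); eliminate 4.
Column s3 is strictly dominated by s2 for Player II (-12<-10, -14<-10, -8<-7); eliminate s3.
Row 1 is strictly dominated by row 3 (-4>-9, -8>-12); eliminate 1.
Column s1 is strictly dominated by s2 for Player II (-14<-10, -8<-4); eliminate s1.
Row 2 is strictly dominated by row 3 (-8>-14); eliminate 2.
Only (3, s2) remains, with payoff -8.

-8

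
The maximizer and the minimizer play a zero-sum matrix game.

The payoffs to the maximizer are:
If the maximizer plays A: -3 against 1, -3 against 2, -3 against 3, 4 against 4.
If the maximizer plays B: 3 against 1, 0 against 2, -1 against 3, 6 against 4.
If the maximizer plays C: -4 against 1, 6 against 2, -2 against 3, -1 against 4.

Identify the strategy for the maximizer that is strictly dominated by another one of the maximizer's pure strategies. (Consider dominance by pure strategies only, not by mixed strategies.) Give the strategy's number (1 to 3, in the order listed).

1

Compare A with B: 3 > -3, 0 > -3, -1 > -3, 6 > 4.
So B strictly dominates A for the maximizer; A is strictly dominated.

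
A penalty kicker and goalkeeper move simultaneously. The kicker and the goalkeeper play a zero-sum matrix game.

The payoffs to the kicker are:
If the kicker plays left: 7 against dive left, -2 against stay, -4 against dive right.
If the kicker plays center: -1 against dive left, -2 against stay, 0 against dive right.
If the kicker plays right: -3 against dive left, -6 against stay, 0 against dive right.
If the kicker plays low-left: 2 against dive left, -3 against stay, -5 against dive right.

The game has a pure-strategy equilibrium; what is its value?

-2

Row minima: -4, -2, -6, -5 → the kicker's maximin is -2.
Column maxima: 7, -2, 0 → the goalkeeper's minimax is -2.
They coincide at (center, stay), so the value is -2.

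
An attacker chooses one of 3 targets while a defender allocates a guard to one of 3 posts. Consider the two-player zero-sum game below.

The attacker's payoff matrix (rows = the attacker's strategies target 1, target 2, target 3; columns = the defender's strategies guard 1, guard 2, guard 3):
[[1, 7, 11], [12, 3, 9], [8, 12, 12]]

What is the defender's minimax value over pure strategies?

12

The worst case (largest entry) in each column is guard 1: 12, guard 2: 12, guard 3: 12.
The best (smallest) of these is 12.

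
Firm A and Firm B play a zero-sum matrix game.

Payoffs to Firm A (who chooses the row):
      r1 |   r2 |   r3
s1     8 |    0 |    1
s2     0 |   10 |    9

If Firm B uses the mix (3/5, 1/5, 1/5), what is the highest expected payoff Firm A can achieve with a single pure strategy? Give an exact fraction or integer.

5

s1: (8)·(3/5) + (0)·(1/5) + (1)·(1/5) = 5.
s2: (0)·(3/5) + (10)·(1/5) + (9)·(1/5) = 19/5.
The best pure response is s1 with expected payoff 5.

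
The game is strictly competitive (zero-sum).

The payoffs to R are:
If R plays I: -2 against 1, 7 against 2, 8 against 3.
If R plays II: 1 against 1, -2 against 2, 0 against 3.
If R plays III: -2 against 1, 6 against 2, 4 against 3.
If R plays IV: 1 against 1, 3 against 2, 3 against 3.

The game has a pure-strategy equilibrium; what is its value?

Row minima: -2, -2, -2, 1 → R's maximin is 1.
Column maxima: 1, 7, 8 → C's minimax is 1.
They coincide at (IV, 1), so the value is 1.

1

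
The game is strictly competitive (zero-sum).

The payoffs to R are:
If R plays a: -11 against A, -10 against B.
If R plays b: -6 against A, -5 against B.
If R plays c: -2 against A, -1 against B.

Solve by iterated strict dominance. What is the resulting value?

Row a is strictly dominated by row b (-6>-11, -5>-10); eliminate a.
Row b is strictly dominated by row c (-2>-6, -1>-5); eliminate b.
Column B is strictly dominated by A for C (-2<-1); eliminate B.
Only (c, A) remains, with payoff -2.

-2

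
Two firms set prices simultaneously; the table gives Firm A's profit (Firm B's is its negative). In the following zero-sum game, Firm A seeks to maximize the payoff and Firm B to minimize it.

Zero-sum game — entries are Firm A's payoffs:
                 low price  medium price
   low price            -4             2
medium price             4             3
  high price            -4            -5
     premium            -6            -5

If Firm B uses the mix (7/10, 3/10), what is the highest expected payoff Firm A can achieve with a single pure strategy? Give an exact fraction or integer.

low price: (-4)·(7/10) + (2)·(3/10) = -11/5.
medium price: (4)·(7/10) + (3)·(3/10) = 37/10.
high price: (-4)·(7/10) + (-5)·(3/10) = -43/10.
premium: (-6)·(7/10) + (-5)·(3/10) = -57/10.
The best pure response is medium price with expected payoff 37/10.

37/10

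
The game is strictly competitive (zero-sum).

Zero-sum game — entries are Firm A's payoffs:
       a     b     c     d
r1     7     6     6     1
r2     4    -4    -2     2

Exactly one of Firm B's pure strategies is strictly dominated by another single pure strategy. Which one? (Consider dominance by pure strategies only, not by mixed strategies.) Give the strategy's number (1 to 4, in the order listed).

Firm B prefers columns that give Firm A less. Compare a with b: 6 < 7, -4 < 4.
So b strictly dominates a for Firm B; a is strictly dominated.

1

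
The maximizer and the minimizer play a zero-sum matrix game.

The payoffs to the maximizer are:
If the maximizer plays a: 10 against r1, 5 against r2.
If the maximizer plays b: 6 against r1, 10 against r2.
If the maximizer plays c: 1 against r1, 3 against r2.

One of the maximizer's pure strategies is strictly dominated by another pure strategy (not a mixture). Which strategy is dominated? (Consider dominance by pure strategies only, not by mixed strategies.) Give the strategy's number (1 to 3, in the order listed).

3

Compare c with a: 10 > 1, 5 > 3.
So a strictly dominates c for the maximizer; c is strictly dominated.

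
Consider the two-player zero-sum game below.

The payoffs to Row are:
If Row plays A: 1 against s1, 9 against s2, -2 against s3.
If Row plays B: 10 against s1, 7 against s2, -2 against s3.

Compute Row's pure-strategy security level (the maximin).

-2

The worst-case payoff for each row is A: -2, B: -2.
The best of these is -2.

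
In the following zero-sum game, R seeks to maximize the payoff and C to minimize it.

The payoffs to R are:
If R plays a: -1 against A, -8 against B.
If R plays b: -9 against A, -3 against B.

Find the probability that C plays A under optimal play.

Row minima are -8 and -9, so R's maximin is -8; column maxima are -1 and -3, so C's minimax is -3. These differ, so the equilibrium is in mixed strategies.
Let C play A with probability q. R is indifferent when −q − 8(1−q) = −9q − 3(1−q), giving q = 5/13.

5/13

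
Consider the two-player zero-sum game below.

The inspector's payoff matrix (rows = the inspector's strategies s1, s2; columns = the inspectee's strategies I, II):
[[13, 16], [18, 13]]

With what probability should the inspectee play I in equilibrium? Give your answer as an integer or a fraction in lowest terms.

Row minima are 13 and 13, so the inspector's maximin is 13; column maxima are 18 and 16, so the inspectee's minimax is 16. These differ, so the equilibrium is in mixed strategies.
Let the inspectee play I with probability q. The inspector is indifferent when 13q + 16(1−q) = 18q + 13(1−q), giving q = 3/8.

3/8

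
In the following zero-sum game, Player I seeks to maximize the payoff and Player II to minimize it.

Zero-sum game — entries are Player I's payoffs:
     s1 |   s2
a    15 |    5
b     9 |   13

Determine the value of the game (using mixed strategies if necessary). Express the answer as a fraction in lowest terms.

75/7

Row minima are 5 and 9, so Player I's maximin is 9; column maxima are 15 and 13, so Player II's minimax is 13. These differ, so the equilibrium is in mixed strategies.
Let Player I play a with probability p. Player II is indifferent when 15p + 9(1−p) = 5p + 13(1−p), giving p = 2/7.
Let Player II play s1 with probability q. Player I is indifferent when 15q + 5(1−q) = 9q + 13(1−q), giving q = 4/7.
The value is 15·(4/7) + (5)·(3/7) = 75/7.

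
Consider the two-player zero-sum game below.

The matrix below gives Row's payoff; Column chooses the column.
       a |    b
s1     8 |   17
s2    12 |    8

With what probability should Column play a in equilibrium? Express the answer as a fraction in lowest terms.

Row minima are 8 and 8, so Row's maximin is 8; column maxima are 12 and 17, so Column's minimax is 12. These differ, so the equilibrium is in mixed strategies.
Let Column play a with probability q. Row is indifferent when 8q + 17(1−q) = 12q + 8(1−q), giving q = 9/13.

9/13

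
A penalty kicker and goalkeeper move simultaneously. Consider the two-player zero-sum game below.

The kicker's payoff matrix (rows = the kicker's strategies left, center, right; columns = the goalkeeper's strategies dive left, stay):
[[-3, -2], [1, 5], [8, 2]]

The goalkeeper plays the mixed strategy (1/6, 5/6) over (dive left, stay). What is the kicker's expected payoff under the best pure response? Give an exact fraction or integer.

left: (-3)·(1/6) + (-2)·(5/6) = -13/6.
center: (1)·(1/6) + (5)·(5/6) = 13/3.
right: (8)·(1/6) + (2)·(5/6) = 3.
The best pure response is center with expected payoff 13/3.

13/3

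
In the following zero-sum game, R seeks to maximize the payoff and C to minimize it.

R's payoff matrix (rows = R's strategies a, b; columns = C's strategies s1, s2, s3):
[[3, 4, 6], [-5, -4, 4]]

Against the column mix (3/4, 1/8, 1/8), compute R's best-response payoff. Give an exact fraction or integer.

7/2

a: (3)·(3/4) + (4)·(1/8) + (6)·(1/8) = 7/2.
b: (-5)·(3/4) + (-4)·(1/8) + (4)·(1/8) = -15/4.
The best pure response is a with expected payoff 7/2.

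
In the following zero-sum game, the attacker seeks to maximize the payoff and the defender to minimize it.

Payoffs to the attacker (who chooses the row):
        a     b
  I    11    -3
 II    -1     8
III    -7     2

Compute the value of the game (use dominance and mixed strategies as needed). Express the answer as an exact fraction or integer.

Row III is strictly dominated by row II, so the attacker never plays it.
The remaining 2×2 game on (I, II) × (a, b) has no saddle point. Let the attacker play I with probability p; indifference gives 11p − (1−p) = −3p + 8(1−p), so p = 9/23.
Similarly the defender's optimal q on a is 11/23, and the value is 11·(11/23) + (-3)·(12/23) = 85/23.

85/23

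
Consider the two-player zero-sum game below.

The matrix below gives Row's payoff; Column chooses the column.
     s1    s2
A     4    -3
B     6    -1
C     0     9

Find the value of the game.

Row A is strictly dominated by row B, so Row never plays it.
The remaining 2×2 game on (B, C) × (s1, s2) has no saddle point. Let Row play B with probability p; indifference gives 6p = −p + 9(1−p), so p = 9/16.
Similarly Column's optimal q on s1 is 5/8, and the value is 6·(5/8) + (-1)·(3/8) = 27/8.

27/8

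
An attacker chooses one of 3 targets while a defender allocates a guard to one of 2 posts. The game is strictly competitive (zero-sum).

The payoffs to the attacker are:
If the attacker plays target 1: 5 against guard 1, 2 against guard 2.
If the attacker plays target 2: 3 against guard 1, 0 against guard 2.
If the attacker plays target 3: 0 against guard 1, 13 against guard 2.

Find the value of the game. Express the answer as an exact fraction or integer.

65/16

Row target 2 is strictly dominated by row target 1, so the attacker never plays it.
The remaining 2×2 game on (target 1, target 3) × (guard 1, guard 2) has no saddle point. Let the attacker play target 1 with probability p; indifference gives 5p = 2p + 13(1−p), so p = 13/16.
Similarly the defender's optimal q on guard 1 is 11/16, and the value is 5·(11/16) + (2)·(5/16) = 65/16.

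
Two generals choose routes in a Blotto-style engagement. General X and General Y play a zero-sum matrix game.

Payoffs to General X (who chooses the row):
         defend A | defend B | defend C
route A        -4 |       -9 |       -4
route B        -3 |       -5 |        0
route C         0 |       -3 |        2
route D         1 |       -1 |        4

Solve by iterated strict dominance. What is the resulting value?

-1

Column defend C is strictly dominated by defend B for General Y (-9<-4, -5<0, -3<2, -1<4); eliminate defend C.
Column defend A is strictly dominated by defend B for General Y (-9<-4, -5<-3, -3<0, -1<1); eliminate defend A.
Row route A is strictly dominated by row route B (-5>-9); eliminate route A.
Row route B is strictly dominated by row route C (-3>-5); eliminate route B.
Row route C is strictly dominated by row route D (-1>-3); eliminate route C.
Only (route D, defend B) remains, with payoff -1.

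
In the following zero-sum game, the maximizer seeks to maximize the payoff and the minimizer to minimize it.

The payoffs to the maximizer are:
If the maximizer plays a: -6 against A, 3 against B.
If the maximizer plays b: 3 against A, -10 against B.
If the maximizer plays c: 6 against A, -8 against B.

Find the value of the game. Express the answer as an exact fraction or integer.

Row b is strictly dominated by row c, so the maximizer never plays it.
The remaining 2×2 game on (a, c) × (A, B) has no saddle point. Let the maximizer play a with probability p; indifference gives −6p + 6(1−p) = 3p − 8(1−p), so p = 14/23.
Similarly the minimizer's optimal q on A is 11/23, and the value is -6·(11/23) + (3)·(12/23) = -30/23.

-30/23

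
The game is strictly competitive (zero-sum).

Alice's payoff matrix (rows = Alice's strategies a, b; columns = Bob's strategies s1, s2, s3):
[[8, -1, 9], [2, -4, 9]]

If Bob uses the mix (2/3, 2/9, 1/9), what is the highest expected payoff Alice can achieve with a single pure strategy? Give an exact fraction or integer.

a: (8)·(2/3) + (-1)·(2/9) + (9)·(1/9) = 55/9.
b: (2)·(2/3) + (-4)·(2/9) + (9)·(1/9) = 13/9.
The best pure response is a with expected payoff 55/9.

55/9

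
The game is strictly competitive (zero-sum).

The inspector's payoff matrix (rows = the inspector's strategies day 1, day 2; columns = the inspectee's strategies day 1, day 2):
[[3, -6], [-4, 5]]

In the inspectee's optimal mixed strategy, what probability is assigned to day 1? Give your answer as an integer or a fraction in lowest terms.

11/18

Row minima are -6 and -4, so the inspector's maximin is -4; column maxima are 3 and 5, so the inspectee's minimax is 3. These differ, so the equilibrium is in mixed strategies.
Let the inspectee play day 1 with probability q. The inspector is indifferent when 3q − 6(1−q) = −4q + 5(1−q), giving q = 11/18.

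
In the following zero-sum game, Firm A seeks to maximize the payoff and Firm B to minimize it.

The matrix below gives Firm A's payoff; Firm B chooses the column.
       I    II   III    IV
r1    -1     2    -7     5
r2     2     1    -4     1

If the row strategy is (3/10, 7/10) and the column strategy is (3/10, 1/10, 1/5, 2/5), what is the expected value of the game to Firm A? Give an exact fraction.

9/25

Against (3/10, 1/10, 1/5, 2/5), each row's expected payoff is r1: 1/2; r2: 3/10.
Taking the (3/10, 7/10)-weighted average: (3/10)·(1/2) + (7/10)·(3/10) = 9/25.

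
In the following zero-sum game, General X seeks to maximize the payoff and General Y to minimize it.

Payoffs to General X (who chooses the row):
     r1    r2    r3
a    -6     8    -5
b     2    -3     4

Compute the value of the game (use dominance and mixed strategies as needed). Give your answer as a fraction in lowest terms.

Column r3 is strictly dominated by r1 for General Y (it gives General X more in every row).
The remaining 2×2 game on (a, b) × (r1, r2) has no saddle point. Let General X play a with probability p; indifference gives −6p + 2(1−p) = 8p − 3(1−p), so p = 5/19.
Similarly General Y's optimal q on r1 is 11/19, and the value is -6·(11/19) + (8)·(8/19) = -2/19.

-2/19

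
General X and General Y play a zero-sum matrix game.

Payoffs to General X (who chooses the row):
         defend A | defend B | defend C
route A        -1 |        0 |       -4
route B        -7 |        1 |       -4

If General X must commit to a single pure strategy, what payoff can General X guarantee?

The worst-case payoff for each row is route A: -4, route B: -7.
The best of these is -4.

-4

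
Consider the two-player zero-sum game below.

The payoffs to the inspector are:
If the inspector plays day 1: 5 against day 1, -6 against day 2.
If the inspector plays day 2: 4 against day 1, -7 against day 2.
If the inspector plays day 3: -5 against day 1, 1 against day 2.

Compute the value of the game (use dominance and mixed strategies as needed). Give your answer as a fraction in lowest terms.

Row day 2 is strictly dominated by row day 1, so the inspector never plays it.
The remaining 2×2 game on (day 1, day 3) × (day 1, day 2) has no saddle point. Let the inspector play day 1 with probability p; indifference gives 5p − 5(1−p) = −6p + (1−p), so p = 6/17.
Similarly the inspectee's optimal q on day 1 is 7/17, and the value is 5·(7/17) + (-6)·(10/17) = -25/17.

-25/17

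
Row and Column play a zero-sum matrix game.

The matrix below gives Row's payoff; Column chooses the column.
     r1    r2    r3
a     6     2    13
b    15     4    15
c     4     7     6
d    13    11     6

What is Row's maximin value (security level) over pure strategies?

6

The worst-case payoff for each row is a: 2, b: 4, c: 4, d: 6.
The best of these is 6.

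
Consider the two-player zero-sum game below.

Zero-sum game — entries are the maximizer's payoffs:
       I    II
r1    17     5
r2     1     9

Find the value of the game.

37/5

Row minima are 5 and 1, so the maximizer's maximin is 5; column maxima are 17 and 9, so the minimizer's minimax is 9. These differ, so the equilibrium is in mixed strategies.
Let the maximizer play r1 with probability p. The minimizer is indifferent when 17p + (1−p) = 5p + 9(1−p), giving p = 2/5.
Let the minimizer play I with probability q. The maximizer is indifferent when 17q + 5(1−q) = q + 9(1−q), giving q = 1/5.
The value is 17·(1/5) + (5)·(4/5) = 37/5.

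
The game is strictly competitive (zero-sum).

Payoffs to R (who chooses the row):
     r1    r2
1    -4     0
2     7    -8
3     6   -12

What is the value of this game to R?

Row 3 is strictly dominated by row 2, so R never plays it.
The remaining 2×2 game on (1, 2) × (r1, r2) has no saddle point. Let R play 1 with probability p; indifference gives −4p + 7(1−p) = −8(1−p), so p = 15/19.
Similarly C's optimal q on r1 is 8/19, and the value is -4·(8/19) + (0)·(11/19) = -32/19.

-32/19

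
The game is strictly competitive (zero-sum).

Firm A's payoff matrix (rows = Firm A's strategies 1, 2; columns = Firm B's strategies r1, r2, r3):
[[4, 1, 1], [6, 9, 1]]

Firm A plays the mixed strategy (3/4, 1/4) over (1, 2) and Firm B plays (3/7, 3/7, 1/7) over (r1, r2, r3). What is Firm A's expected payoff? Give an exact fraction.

47/14

Against (3/7, 3/7, 1/7), each row's expected payoff is 1: 16/7; 2: 46/7.
Taking the (3/4, 1/4)-weighted average: (3/4)·(16/7) + (1/4)·(46/7) = 47/14.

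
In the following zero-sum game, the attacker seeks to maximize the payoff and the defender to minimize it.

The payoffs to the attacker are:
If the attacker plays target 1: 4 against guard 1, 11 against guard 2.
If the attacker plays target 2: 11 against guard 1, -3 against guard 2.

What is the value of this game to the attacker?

Row minima are 4 and -3, so the attacker's maximin is 4; column maxima are 11 and 11, so the defender's minimax is 11. These differ, so the equilibrium is in mixed strategies.
Let the attacker play target 1 with probability p. The defender is indifferent when 4p + 11(1−p) = 11p − 3(1−p), giving p = 2/3.
Let the defender play guard 1 with probability q. The attacker is indifferent when 4q + 11(1−q) = 11q − 3(1−q), giving q = 2/3.
The value is 4·(2/3) + (11)·(1/3) = 19/3.

19/3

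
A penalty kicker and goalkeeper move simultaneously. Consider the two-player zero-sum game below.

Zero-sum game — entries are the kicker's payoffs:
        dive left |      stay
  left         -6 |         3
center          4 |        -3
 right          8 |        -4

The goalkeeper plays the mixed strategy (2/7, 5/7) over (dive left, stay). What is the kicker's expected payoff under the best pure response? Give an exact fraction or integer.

3/7

left: (-6)·(2/7) + (3)·(5/7) = 3/7.
center: (4)·(2/7) + (-3)·(5/7) = -1.
right: (8)·(2/7) + (-4)·(5/7) = -4/7.
The best pure response is left with expected payoff 3/7.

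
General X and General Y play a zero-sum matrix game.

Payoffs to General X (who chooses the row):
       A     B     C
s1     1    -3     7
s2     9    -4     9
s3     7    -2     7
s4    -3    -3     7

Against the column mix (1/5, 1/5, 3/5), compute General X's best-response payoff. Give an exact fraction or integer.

32/5

s1: (1)·(1/5) + (-3)·(1/5) + (7)·(3/5) = 19/5.
s2: (9)·(1/5) + (-4)·(1/5) + (9)·(3/5) = 32/5.
s3: (7)·(1/5) + (-2)·(1/5) + (7)·(3/5) = 26/5.
s4: (-3)·(1/5) + (-3)·(1/5) + (7)·(3/5) = 3.
The best pure response is s2 with expected payoff 32/5.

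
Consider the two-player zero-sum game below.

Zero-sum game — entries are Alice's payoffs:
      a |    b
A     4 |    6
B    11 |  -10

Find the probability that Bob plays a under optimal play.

Row minima are 4 and -10, so Alice's maximin is 4; column maxima are 11 and 6, so Bob's minimax is 6. These differ, so the equilibrium is in mixed strategies.
Let Bob play a with probability q. Alice is indifferent when 4q + 6(1−q) = 11q − 10(1−q), giving q = 16/23.

16/23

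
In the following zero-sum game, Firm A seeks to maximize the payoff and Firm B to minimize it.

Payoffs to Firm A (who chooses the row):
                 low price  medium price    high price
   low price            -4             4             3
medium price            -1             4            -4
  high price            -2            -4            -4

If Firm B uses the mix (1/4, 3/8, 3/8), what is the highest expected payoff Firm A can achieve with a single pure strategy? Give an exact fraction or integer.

13/8

low price: (-4)·(1/4) + (4)·(3/8) + (3)·(3/8) = 13/8.
medium price: (-1)·(1/4) + (4)·(3/8) + (-4)·(3/8) = -1/4.
high price: (-2)·(1/4) + (-4)·(3/8) + (-4)·(3/8) = -7/2.
The best pure response is low price with expected payoff 13/8.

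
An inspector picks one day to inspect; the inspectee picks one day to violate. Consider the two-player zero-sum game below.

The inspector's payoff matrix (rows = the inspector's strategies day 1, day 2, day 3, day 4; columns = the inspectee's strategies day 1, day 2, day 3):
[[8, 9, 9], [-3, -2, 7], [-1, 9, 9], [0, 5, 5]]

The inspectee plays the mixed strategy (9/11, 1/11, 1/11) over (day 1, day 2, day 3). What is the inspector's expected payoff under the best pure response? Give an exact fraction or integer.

day 1: (8)·(9/11) + (9)·(1/11) + (9)·(1/11) = 90/11.
day 2: (-3)·(9/11) + (-2)·(1/11) + (7)·(1/11) = -2.
day 3: (-1)·(9/11) + (9)·(1/11) + (9)·(1/11) = 9/11.
day 4: (0)·(9/11) + (5)·(1/11) + (5)·(1/11) = 10/11.
The best pure response is day 1 with expected payoff 90/11.

90/11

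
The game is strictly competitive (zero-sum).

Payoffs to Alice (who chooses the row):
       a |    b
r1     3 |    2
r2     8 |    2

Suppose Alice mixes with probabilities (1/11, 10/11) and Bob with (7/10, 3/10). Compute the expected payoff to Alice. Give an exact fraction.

647/110

Against (7/10, 3/10), each row's expected payoff is r1: 27/10; r2: 31/5.
Taking the (1/11, 10/11)-weighted average: (1/11)·(27/10) + (10/11)·(31/5) = 647/110.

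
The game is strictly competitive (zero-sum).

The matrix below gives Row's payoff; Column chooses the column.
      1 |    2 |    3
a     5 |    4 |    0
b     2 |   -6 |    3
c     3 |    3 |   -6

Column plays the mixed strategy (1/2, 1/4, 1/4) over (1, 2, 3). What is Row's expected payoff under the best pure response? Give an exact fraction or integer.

7/2

a: (5)·(1/2) + (4)·(1/4) + (0)·(1/4) = 7/2.
b: (2)·(1/2) + (-6)·(1/4) + (3)·(1/4) = 1/4.
c: (3)·(1/2) + (3)·(1/4) + (-6)·(1/4) = 3/4.
The best pure response is a with expected payoff 7/2.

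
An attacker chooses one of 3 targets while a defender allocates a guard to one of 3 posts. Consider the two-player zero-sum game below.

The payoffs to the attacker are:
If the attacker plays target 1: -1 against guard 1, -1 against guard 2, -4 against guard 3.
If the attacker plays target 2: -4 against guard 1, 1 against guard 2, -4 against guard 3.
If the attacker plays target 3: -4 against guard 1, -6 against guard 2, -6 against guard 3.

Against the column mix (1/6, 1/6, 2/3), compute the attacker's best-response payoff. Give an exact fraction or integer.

-3

target 1: (-1)·(1/6) + (-1)·(1/6) + (-4)·(2/3) = -3.
target 2: (-4)·(1/6) + (1)·(1/6) + (-4)·(2/3) = -19/6.
target 3: (-4)·(1/6) + (-6)·(1/6) + (-6)·(2/3) = -17/3.
The best pure response is target 1 with expected payoff -3.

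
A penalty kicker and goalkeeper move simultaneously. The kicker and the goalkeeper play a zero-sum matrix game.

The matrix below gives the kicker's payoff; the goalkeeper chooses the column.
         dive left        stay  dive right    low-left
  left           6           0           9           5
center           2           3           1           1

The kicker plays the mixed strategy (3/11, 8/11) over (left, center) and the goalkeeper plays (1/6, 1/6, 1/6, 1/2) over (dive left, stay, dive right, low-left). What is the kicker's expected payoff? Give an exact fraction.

27/11

Against (1/6, 1/6, 1/6, 1/2), each row's expected payoff is left: 5; center: 3/2.
Taking the (3/11, 8/11)-weighted average: (3/11)·(5) + (8/11)·(3/2) = 27/11.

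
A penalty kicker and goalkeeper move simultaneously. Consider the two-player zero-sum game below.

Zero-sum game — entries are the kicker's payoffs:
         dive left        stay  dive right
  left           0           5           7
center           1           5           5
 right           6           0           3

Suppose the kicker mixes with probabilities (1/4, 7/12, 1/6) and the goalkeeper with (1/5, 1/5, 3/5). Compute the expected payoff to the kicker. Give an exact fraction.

Against (1/5, 1/5, 3/5), each row's expected payoff is left: 26/5; center: 21/5; right: 3.
Taking the (1/4, 7/12, 1/6)-weighted average: (1/4)·(26/5) + (7/12)·(21/5) + (1/6)·(3) = 17/4.

17/4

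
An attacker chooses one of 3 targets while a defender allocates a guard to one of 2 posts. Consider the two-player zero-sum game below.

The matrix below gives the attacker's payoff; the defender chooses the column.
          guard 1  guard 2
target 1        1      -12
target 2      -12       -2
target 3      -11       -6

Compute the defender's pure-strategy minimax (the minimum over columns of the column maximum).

The worst case (largest entry) in each column is guard 1: 1, guard 2: -2.
The best (smallest) of these is -2.

-2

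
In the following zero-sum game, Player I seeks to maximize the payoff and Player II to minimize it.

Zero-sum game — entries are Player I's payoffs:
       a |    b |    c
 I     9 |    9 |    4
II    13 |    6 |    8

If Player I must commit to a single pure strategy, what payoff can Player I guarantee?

The worst-case payoff for each row is I: 4, II: 6.
The best of these is 6.

6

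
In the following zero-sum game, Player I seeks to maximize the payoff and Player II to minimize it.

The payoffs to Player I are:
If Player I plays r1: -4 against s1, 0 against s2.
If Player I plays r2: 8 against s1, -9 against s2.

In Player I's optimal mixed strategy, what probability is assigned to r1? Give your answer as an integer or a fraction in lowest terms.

Row minima are -4 and -9, so Player I's maximin is -4; column maxima are 8 and 0, so Player II's minimax is 0. These differ, so the equilibrium is in mixed strategies.
Let Player I play r1 with probability p. Player II is indifferent when −4p + 8(1−p) = −9(1−p), giving p = 17/21.

17/21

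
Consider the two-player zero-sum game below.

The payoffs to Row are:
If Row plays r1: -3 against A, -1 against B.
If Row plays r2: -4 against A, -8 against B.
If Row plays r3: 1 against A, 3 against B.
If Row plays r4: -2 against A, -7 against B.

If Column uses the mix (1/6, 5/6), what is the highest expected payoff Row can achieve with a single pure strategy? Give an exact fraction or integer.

8/3

r1: (-3)·(1/6) + (-1)·(5/6) = -4/3.
r2: (-4)·(1/6) + (-8)·(5/6) = -22/3.
r3: (1)·(1/6) + (3)·(5/6) = 8/3.
r4: (-2)·(1/6) + (-7)·(5/6) = -37/6.
The best pure response is r3 with expected payoff 8/3.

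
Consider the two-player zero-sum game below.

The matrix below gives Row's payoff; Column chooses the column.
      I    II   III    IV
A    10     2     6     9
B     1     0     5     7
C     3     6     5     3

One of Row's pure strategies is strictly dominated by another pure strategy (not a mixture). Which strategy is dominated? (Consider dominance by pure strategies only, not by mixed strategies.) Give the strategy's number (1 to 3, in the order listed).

Compare B with A: 10 > 1, 2 > 0, 6 > 5, 9 > 7.
So A strictly dominates B for Row; B is strictly dominated.

2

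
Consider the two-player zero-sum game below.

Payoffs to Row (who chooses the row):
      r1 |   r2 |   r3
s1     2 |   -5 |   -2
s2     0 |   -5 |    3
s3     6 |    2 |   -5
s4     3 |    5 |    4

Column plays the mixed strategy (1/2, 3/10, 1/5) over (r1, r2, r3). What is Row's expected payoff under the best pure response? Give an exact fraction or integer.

s1: (2)·(1/2) + (-5)·(3/10) + (-2)·(1/5) = -9/10.
s2: (0)·(1/2) + (-5)·(3/10) + (3)·(1/5) = -9/10.
s3: (6)·(1/2) + (2)·(3/10) + (-5)·(1/5) = 13/5.
s4: (3)·(1/2) + (5)·(3/10) + (4)·(1/5) = 19/5.
The best pure response is s4 with expected payoff 19/5.

19/5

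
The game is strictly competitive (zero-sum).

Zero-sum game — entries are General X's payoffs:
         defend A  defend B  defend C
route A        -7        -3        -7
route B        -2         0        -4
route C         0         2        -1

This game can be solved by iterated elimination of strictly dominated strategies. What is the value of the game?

-1

Row route A is strictly dominated by row route B (-2>-7, 0>-3, -4>-7); eliminate route A.
Column defend B is strictly dominated by defend A for General Y (-2<0, 0<2); eliminate defend B.
Column defend A is strictly dominated by defend C for General Y (-4<-2, -1<0); eliminate defend A.
Row route B is strictly dominated by row route C (-1>-4); eliminate route B.
Only (route C, defend C) remains, with payoff -1.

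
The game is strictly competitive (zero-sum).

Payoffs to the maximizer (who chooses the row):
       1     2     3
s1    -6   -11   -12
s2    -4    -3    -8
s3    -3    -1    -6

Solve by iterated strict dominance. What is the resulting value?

Row s1 is strictly dominated by row s2 (-4>-6, -3>-11, -8>-12); eliminate s1.
Row s2 is strictly dominated by row s3 (-3>-4, -1>-3, -6>-8); eliminate s2.
Column 2 is strictly dominated by 1 for the minimizer (-3<-1); eliminate 2.
Column 1 is strictly dominated by 3 for the minimizer (-6<-3); eliminate 1.
Only (s3, 3) remains, with payoff -6.

-6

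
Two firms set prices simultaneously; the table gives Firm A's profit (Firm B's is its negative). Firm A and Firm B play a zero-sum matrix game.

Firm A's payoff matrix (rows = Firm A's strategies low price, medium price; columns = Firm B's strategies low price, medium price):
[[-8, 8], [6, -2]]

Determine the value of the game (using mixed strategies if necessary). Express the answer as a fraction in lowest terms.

4/3

Row minima are -8 and -2, so Firm A's maximin is -2; column maxima are 6 and 8, so Firm B's minimax is 6. These differ, so the equilibrium is in mixed strategies.
Let Firm A play low price with probability p. Firm B is indifferent when −8p + 6(1−p) = 8p − 2(1−p), giving p = 1/3.
Let Firm B play low price with probability q. Firm A is indifferent when −8q + 8(1−q) = 6q − 2(1−q), giving q = 5/12.
The value is -8·(5/12) + (8)·(7/12) = 4/3.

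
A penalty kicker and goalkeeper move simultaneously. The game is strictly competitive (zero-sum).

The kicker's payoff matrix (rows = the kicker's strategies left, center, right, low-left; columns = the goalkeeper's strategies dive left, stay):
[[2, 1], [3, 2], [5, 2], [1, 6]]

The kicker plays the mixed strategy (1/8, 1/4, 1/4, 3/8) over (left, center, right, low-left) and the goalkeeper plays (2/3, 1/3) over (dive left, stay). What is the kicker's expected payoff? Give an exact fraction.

23/8

Against (2/3, 1/3), each row's expected payoff is left: 5/3; center: 8/3; right: 4; low-left: 8/3.
Taking the (1/8, 1/4, 1/4, 3/8)-weighted average: (1/8)·(5/3) + (1/4)·(8/3) + (1/4)·(4) + (3/8)·(8/3) = 23/8.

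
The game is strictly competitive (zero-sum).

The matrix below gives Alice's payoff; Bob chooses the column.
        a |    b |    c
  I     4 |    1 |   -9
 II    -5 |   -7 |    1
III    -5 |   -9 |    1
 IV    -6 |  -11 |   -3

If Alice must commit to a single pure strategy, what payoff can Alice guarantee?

-7

The worst-case payoff for each row is I: -9, II: -7, III: -9, IV: -11.
The best of these is -7.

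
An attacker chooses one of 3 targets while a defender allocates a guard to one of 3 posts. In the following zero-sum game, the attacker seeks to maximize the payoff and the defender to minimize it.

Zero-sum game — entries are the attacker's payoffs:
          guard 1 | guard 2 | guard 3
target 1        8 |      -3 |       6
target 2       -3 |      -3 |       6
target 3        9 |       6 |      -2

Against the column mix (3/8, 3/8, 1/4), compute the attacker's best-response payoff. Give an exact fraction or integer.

41/8

target 1: (8)·(3/8) + (-3)·(3/8) + (6)·(1/4) = 27/8.
target 2: (-3)·(3/8) + (-3)·(3/8) + (6)·(1/4) = -3/4.
target 3: (9)·(3/8) + (6)·(3/8) + (-2)·(1/4) = 41/8.
The best pure response is target 3 with expected payoff 41/8.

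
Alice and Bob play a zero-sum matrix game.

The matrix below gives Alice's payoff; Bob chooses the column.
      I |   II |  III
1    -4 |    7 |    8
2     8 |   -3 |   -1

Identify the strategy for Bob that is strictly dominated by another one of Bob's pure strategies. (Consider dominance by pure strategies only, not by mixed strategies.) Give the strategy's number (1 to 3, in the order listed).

3

Bob prefers columns that give Alice less. Compare III with II: 7 < 8, -3 < -1.
So II strictly dominates III for Bob; III is strictly dominated.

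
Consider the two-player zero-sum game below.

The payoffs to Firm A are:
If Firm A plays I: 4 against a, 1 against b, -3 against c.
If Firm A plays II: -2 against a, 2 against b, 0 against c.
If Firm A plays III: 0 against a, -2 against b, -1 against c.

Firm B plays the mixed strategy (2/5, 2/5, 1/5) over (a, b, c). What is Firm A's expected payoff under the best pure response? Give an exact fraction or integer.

7/5

I: (4)·(2/5) + (1)·(2/5) + (-3)·(1/5) = 7/5.
II: (-2)·(2/5) + (2)·(2/5) + (0)·(1/5) = 0.
III: (0)·(2/5) + (-2)·(2/5) + (-1)·(1/5) = -1.
The best pure response is I with expected payoff 7/5.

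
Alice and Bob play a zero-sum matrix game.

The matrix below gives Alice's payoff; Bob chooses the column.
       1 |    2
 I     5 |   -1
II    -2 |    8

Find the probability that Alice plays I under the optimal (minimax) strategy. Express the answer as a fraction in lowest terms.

Row minima are -1 and -2, so Alice's maximin is -1; column maxima are 5 and 8, so Bob's minimax is 5. These differ, so the equilibrium is in mixed strategies.
Let Alice play I with probability p. Bob is indifferent when 5p − 2(1−p) = −p + 8(1−p), giving p = 5/8.

5/8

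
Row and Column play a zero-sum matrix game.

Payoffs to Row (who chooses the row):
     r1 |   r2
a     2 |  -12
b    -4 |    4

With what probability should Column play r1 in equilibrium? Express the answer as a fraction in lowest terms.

Row minima are -12 and -4, so Row's maximin is -4; column maxima are 2 and 4, so Column's minimax is 2. These differ, so the equilibrium is in mixed strategies.
Let Column play r1 with probability q. Row is indifferent when 2q − 12(1−q) = −4q + 4(1−q), giving q = 8/11.

8/11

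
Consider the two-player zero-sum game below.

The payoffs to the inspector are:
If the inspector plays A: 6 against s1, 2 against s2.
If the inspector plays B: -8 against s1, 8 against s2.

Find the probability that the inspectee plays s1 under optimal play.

Row minima are 2 and -8, so the inspector's maximin is 2; column maxima are 6 and 8, so the inspectee's minimax is 6. These differ, so the equilibrium is in mixed strategies.
Let the inspectee play s1 with probability q. The inspector is indifferent when 6q + 2(1−q) = −8q + 8(1−q), giving q = 3/10.

3/10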